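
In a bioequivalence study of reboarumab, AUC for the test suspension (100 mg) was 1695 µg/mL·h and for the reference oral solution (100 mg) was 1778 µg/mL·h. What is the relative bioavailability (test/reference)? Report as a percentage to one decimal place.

F_rel = (AUC_test/D_test) / (AUC_ref/D_ref)
      = (1695/100) / (1778/100)
      = 16.95 / 17.78 = 0.9533 = 95.33%

F_rel = 95.3%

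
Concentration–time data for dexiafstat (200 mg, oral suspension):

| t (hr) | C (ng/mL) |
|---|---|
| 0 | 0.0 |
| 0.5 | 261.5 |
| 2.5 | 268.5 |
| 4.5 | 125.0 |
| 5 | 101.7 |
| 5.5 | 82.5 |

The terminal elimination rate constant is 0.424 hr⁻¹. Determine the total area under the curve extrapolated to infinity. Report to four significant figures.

AUC = 1286 ng/mL·hr

Trapezoidal AUC_0→5.5:
  [0→0.5]: (0.0+261.5)/2 × 0.5 = 65.375
  [0.5→2.5]: (261.5+268.5)/2 × 2 = 530.0
  [2.5→4.5]: (268.5+125.0)/2 × 2 = 393.5
  [4.5→5]: (125.0+101.7)/2 × 0.5 = 56.675
  [5→5.5]: (101.7+82.5)/2 × 0.5 = 46.05
  Sum = 1091.6 ng/mL·hr
Extrapolated tail: C_last / k_e = 82.5 / 0.424 = 194.575
AUC_0→∞ = 1091.6 + 194.575 = 1286.175 ng/mL·hr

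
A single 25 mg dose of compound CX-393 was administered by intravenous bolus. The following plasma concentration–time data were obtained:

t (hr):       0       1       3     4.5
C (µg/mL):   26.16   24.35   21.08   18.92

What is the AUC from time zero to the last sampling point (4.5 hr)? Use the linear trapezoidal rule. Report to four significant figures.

AUC = 100.7 µg/mL·hr

Trapezoidal AUC_0→4.5:
  [0→1]: (26.16+24.35)/2 × 1 = 25.255
  [1→3]: (24.35+21.08)/2 × 2 = 45.43
  [3→4.5]: (21.08+18.92)/2 × 1.5 = 30.0
  Sum = 100.685 µg/mL·hr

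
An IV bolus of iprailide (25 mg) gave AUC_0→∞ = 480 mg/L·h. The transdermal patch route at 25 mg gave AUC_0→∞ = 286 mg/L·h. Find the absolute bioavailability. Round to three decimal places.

F = 0.596

F = (AUC_ev / D_ev) / (AUC_iv / D_iv)
  = (286/25) / (480/25)
  = 11.44 / 19.2 = 0.5958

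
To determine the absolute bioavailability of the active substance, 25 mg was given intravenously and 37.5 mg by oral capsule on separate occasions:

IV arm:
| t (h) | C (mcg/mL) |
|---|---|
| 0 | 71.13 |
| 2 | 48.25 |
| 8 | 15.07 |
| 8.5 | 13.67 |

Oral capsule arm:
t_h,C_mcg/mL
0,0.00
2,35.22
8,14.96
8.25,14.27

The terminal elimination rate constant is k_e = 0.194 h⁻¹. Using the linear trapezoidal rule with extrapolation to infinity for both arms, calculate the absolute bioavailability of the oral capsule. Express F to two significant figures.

Trapezoidal AUC_0→8.5 (IV):
  [0→2]: (71.13+48.25)/2 × 2 = 119.38
  [2→8]: (48.25+15.07)/2 × 6 = 189.96
  [8→8.5]: (15.07+13.67)/2 × 0.5 = 7.185
  Sum = 316.525 mcg/mL·h
IV tail: 13.67/0.194 = 70.464; AUC_iv,0→∞ = 316.525 + 70.464 = 386.989 mcg/mL·h
Trapezoidal AUC_0→8.25 (oral capsule):
  [0→2]: (0.00+35.22)/2 × 2 = 35.22
  [2→8]: (35.22+14.96)/2 × 6 = 150.54
  [8→8.25]: (14.96+14.27)/2 × 0.25 = 3.65375
  Sum = 189.41375 mcg/mL·h
oral capsule tail: 14.27/0.194 = 73.557; AUC_ev,0→∞ = 189.41375 + 73.557 = 262.97075 mcg/mL·h
F = (AUC_ev/D_ev)/(AUC_iv/D_iv) = (262.97075/37.5)/(386.989/25) = 7.01255/15.47956 = 0.4530

F = 0.45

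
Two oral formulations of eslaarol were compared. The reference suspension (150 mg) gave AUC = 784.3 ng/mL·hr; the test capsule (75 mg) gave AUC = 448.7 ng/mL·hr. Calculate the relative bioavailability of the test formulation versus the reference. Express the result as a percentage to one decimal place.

F_rel = (AUC_test/D_test) / (AUC_ref/D_ref)
      = (448.7/75) / (784.3/150)
      = 5.98267 / 5.22867 = 1.1442 = 114.42%

F_rel = 114.4%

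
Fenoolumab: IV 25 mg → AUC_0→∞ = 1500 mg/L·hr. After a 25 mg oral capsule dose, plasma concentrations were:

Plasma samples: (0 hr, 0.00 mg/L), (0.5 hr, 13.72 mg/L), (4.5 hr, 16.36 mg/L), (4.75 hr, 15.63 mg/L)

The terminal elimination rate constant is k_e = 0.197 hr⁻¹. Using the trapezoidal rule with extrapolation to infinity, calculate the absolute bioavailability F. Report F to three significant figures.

Trapezoidal AUC_0→4.75 (oral capsule):
  [0→0.5]: (0.00+13.72)/2 × 0.5 = 3.43
  [0.5→4.5]: (13.72+16.36)/2 × 4 = 60.16
  [4.5→4.75]: (16.36+15.63)/2 × 0.25 = 3.99875
  Sum = 67.58875 mg/L·hr
Tail: C_last/k_e = 15.63/0.197 = 79.340
AUC_0→∞ (oral capsule) = 67.58875 + 79.340 = 146.92875 mg/L·hr
F = (AUC_ev/D_ev)/(AUC_iv/D_iv) = (146.92875/25)/(1500/25) = 5.87715/60 = 0.0980

F = 0.0980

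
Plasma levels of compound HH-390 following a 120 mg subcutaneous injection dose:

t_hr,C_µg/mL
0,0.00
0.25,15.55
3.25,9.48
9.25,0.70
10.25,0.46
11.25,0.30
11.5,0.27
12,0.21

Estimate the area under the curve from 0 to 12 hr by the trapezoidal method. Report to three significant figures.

Trapezoidal AUC_0→12:
  [0→0.25]: (0.00+15.55)/2 × 0.25 = 1.94375
  [0.25→3.25]: (15.55+9.48)/2 × 3 = 37.545
  [3.25→9.25]: (9.48+0.70)/2 × 6 = 30.54
  [9.25→10.25]: (0.70+0.46)/2 × 1 = 0.58
  [10.25→11.25]: (0.46+0.30)/2 × 1 = 0.38
  [11.25→11.5]: (0.30+0.27)/2 × 0.25 = 0.07125
  [11.5→12]: (0.27+0.21)/2 × 0.5 = 0.12
  Sum = 71.18 µg/mL·hr

AUC = 71.2 µg/mL·hr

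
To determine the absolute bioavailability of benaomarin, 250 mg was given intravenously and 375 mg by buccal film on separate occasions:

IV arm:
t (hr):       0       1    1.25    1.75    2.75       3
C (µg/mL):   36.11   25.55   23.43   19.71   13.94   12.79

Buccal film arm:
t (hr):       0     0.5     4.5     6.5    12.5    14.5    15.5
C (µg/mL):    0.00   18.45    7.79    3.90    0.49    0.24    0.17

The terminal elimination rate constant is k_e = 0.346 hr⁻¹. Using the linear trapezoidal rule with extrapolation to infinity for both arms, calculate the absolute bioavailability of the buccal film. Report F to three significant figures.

F = 0.530

Trapezoidal AUC_0→3 (IV):
  [0→1]: (36.11+25.55)/2 × 1 = 30.83
  [1→1.25]: (25.55+23.43)/2 × 0.25 = 6.1225
  [1.25→1.75]: (23.43+19.71)/2 × 0.5 = 10.785
  [1.75→2.75]: (19.71+13.94)/2 × 1 = 16.825
  [2.75→3]: (13.94+12.79)/2 × 0.25 = 3.34125
  Sum = 67.90375 µg/mL·hr
IV tail: 12.79/0.346 = 36.965; AUC_iv,0→∞ = 67.90375 + 36.965 = 104.86875 µg/mL·hr
Trapezoidal AUC_0→15.5 (buccal film):
  [0→0.5]: (0.00+18.45)/2 × 0.5 = 4.6125
  [0.5→4.5]: (18.45+7.79)/2 × 4 = 52.48
  [4.5→6.5]: (7.79+3.90)/2 × 2 = 11.69
  [6.5→12.5]: (3.90+0.49)/2 × 6 = 13.17
  [12.5→14.5]: (0.49+0.24)/2 × 2 = 0.73
  [14.5→15.5]: (0.24+0.17)/2 × 1 = 0.205
  Sum = 82.8875 µg/mL·hr
buccal film tail: 0.17/0.346 = 0.491; AUC_ev,0→∞ = 82.8875 + 0.491 = 83.3785 µg/mL·hr
F = (AUC_ev/D_ev)/(AUC_iv/D_iv) = (83.3785/375)/(104.86875/250) = 0.222343/0.419475 = 0.5301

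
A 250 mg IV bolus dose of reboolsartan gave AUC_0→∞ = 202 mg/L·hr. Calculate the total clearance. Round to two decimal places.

CL = Dose_iv / AUC_0→∞
   = 250 / 202 = 1.23762 L/hr

CL = 1.24 L/hr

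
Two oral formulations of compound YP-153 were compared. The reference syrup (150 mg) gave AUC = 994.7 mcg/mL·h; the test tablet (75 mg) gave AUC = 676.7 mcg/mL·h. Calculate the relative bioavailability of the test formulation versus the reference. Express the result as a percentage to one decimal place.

F_rel = (AUC_test/D_test) / (AUC_ref/D_ref)
      = (676.7/75) / (994.7/150)
      = 9.02267 / 6.63133 = 1.3606 = 136.06%

F_rel = 136.1%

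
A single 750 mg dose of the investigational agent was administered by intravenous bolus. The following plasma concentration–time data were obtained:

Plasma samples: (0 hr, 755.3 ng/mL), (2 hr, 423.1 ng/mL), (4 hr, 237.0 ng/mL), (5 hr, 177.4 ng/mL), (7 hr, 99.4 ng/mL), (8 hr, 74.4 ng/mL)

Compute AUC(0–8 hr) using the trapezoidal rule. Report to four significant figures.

Trapezoidal AUC_0→8:
  [0→2]: (755.3+423.1)/2 × 2 = 1178.4
  [2→4]: (423.1+237.0)/2 × 2 = 660.1
  [4→5]: (237.0+177.4)/2 × 1 = 207.2
  [5→7]: (177.4+99.4)/2 × 2 = 276.8
  [7→8]: (99.4+74.4)/2 × 1 = 86.9
  Sum = 2409.4 ng/mL·hr

AUC = 2409 ng/mL·hr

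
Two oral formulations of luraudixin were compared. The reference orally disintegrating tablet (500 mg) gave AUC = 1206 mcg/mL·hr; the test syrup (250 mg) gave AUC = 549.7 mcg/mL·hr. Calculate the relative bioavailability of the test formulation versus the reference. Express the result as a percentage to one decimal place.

F_rel = (AUC_test/D_test) / (AUC_ref/D_ref)
      = (549.7/250) / (1206/500)
      = 2.1988 / 2.412 = 0.9116 = 91.16%

F_rel = 91.2%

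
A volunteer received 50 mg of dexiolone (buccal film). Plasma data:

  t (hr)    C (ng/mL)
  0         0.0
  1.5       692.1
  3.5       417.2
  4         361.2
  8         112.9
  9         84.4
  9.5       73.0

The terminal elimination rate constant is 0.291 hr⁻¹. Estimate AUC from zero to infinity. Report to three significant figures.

AUC = 3160 ng/mL·hr

Trapezoidal AUC_0→9.5:
  [0→1.5]: (0.0+692.1)/2 × 1.5 = 519.075
  [1.5→3.5]: (692.1+417.2)/2 × 2 = 1109.3
  [3.5→4]: (417.2+361.2)/2 × 0.5 = 194.6
  [4→8]: (361.2+112.9)/2 × 4 = 948.2
  [8→9]: (112.9+84.4)/2 × 1 = 98.65
  [9→9.5]: (84.4+73.0)/2 × 0.5 = 39.35
  Sum = 2909.175 ng/mL·hr
Extrapolated tail: C_last / k_e = 73.0 / 0.291 = 250.859
AUC_0→∞ = 2909.175 + 250.859 = 3160.034 ng/mL·hr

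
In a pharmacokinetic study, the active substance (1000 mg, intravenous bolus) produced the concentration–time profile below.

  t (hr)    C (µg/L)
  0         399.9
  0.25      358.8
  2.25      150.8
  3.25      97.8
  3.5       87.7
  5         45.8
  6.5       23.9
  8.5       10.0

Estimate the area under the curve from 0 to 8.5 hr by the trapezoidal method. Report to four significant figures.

AUC = 938.2 µg/L·hr

Trapezoidal AUC_0→8.5:
  [0→0.25]: (399.9+358.8)/2 × 0.25 = 94.8375
  [0.25→2.25]: (358.8+150.8)/2 × 2 = 509.6
  [2.25→3.25]: (150.8+97.8)/2 × 1 = 124.3
  [3.25→3.5]: (97.8+87.7)/2 × 0.25 = 23.1875
  [3.5→5]: (87.7+45.8)/2 × 1.5 = 100.125
  [5→6.5]: (45.8+23.9)/2 × 1.5 = 52.275
  [6.5→8.5]: (23.9+10.0)/2 × 2 = 33.9
  Sum = 938.225 µg/L·hr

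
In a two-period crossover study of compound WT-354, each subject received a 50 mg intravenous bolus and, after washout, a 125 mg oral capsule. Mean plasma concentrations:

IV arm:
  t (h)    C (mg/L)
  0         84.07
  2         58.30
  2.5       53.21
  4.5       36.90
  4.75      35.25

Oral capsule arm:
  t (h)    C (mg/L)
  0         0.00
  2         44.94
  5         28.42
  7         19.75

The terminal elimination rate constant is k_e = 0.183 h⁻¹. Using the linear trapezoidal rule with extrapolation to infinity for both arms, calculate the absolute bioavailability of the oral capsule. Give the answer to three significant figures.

F = 0.269

Trapezoidal AUC_0→4.75 (IV):
  [0→2]: (84.07+58.30)/2 × 2 = 142.37
  [2→2.5]: (58.30+53.21)/2 × 0.5 = 27.8775
  [2.5→4.5]: (53.21+36.90)/2 × 2 = 90.11
  [4.5→4.75]: (36.90+35.25)/2 × 0.25 = 9.01875
  Sum = 269.37625 mg/L·h
IV tail: 35.25/0.183 = 192.623; AUC_iv,0→∞ = 269.37625 + 192.623 = 461.99925 mg/L·h
Trapezoidal AUC_0→7 (oral capsule):
  [0→2]: (0.00+44.94)/2 × 2 = 44.94
  [2→5]: (44.94+28.42)/2 × 3 = 110.04
  [5→7]: (28.42+19.75)/2 × 2 = 48.17
  Sum = 203.15 mg/L·h
oral capsule tail: 19.75/0.183 = 107.923; AUC_ev,0→∞ = 203.15 + 107.923 = 311.073 mg/L·h
F = (AUC_ev/D_ev)/(AUC_iv/D_iv) = (311.073/125)/(461.99925/50) = 2.488584/9.239985 = 0.2693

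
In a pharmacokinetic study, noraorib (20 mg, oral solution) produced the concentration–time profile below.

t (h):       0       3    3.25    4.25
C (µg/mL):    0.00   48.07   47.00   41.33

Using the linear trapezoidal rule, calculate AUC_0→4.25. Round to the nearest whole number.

Trapezoidal AUC_0→4.25:
  [0→3]: (0.00+48.07)/2 × 3 = 72.105
  [3→3.25]: (48.07+47.00)/2 × 0.25 = 11.88375
  [3.25→4.25]: (47.00+41.33)/2 × 1 = 44.165
  Sum = 128.15375 µg/mL·h

AUC = 128 µg/mL·h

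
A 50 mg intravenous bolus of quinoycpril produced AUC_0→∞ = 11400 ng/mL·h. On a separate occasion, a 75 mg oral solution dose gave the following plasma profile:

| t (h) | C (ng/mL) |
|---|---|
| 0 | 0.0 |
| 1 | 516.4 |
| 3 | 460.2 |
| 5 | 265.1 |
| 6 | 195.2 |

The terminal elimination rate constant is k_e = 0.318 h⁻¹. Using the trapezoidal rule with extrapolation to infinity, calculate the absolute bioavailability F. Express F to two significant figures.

Trapezoidal AUC_0→6 (oral solution):
  [0→1]: (0.0+516.4)/2 × 1 = 258.2
  [1→3]: (516.4+460.2)/2 × 2 = 976.6
  [3→5]: (460.2+265.1)/2 × 2 = 725.3
  [5→6]: (265.1+195.2)/2 × 1 = 230.15
  Sum = 2190.25 ng/mL·h
Tail: C_last/k_e = 195.2/0.318 = 613.836
AUC_0→∞ (oral solution) = 2190.25 + 613.836 = 2804.086 ng/mL·h
F = (AUC_ev/D_ev)/(AUC_iv/D_iv) = (2804.086/75)/(11400/50) = 37.3878/228 = 0.1640

F = 0.16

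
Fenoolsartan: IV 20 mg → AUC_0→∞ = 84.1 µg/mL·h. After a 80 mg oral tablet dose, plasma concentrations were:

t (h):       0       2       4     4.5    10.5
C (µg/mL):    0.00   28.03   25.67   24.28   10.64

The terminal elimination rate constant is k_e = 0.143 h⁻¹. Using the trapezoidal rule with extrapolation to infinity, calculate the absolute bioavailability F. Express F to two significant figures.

F = 0.81

Trapezoidal AUC_0→10.5 (oral tablet):
  [0→2]: (0.00+28.03)/2 × 2 = 28.03
  [2→4]: (28.03+25.67)/2 × 2 = 53.7
  [4→4.5]: (25.67+24.28)/2 × 0.5 = 12.4875
  [4.5→10.5]: (24.28+10.64)/2 × 6 = 104.76
  Sum = 198.9775 µg/mL·h
Tail: C_last/k_e = 10.64/0.143 = 74.406
AUC_0→∞ (oral tablet) = 198.9775 + 74.406 = 273.3835 µg/mL·h
F = (AUC_ev/D_ev)/(AUC_iv/D_iv) = (273.3835/80)/(84.1/20) = 3.41729/4.205 = 0.8127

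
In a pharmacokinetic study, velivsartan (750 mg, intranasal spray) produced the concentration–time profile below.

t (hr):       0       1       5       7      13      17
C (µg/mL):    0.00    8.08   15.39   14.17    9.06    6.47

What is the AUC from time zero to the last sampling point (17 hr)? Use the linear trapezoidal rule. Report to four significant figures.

AUC = 181.3 µg/mL·hr

Trapezoidal AUC_0→17:
  [0→1]: (0.00+8.08)/2 × 1 = 4.04
  [1→5]: (8.08+15.39)/2 × 4 = 46.94
  [5→7]: (15.39+14.17)/2 × 2 = 29.56
  [7→13]: (14.17+9.06)/2 × 6 = 69.69
  [13→17]: (9.06+6.47)/2 × 4 = 31.06
  Sum = 181.29 µg/mL·hr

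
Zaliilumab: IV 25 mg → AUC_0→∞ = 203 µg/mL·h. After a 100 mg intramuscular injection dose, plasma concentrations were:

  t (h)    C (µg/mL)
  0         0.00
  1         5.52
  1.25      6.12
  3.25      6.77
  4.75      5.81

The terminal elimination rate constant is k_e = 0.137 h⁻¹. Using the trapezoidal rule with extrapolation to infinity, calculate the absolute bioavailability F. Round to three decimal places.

Trapezoidal AUC_0→4.75 (intramuscular injection):
  [0→1]: (0.00+5.52)/2 × 1 = 2.76
  [1→1.25]: (5.52+6.12)/2 × 0.25 = 1.455
  [1.25→3.25]: (6.12+6.77)/2 × 2 = 12.89
  [3.25→4.75]: (6.77+5.81)/2 × 1.5 = 9.435
  Sum = 26.54 µg/mL·h
Tail: C_last/k_e = 5.81/0.137 = 42.409
AUC_0→∞ (intramuscular injection) = 26.54 + 42.409 = 68.949 µg/mL·h
F = (AUC_ev/D_ev)/(AUC_iv/D_iv) = (68.949/100)/(203/25) = 0.68949/8.12 = 0.0849

F = 0.085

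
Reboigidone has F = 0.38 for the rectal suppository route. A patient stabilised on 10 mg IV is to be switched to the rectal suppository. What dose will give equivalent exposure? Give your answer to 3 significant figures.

For equal systemic exposure: F × D_ev = D_iv
D_ev = D_iv / F = 10 / 0.38 = 26.3158 mg

D_rectal = 26.3 mg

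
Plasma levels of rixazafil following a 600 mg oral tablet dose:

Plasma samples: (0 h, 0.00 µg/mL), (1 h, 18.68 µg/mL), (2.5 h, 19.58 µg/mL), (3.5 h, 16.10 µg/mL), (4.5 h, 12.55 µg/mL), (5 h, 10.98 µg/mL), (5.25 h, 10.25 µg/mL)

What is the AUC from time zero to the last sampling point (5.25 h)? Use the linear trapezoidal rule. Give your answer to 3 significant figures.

AUC = 78.7 µg/mL·h

Trapezoidal AUC_0→5.25:
  [0→1]: (0.00+18.68)/2 × 1 = 9.34
  [1→2.5]: (18.68+19.58)/2 × 1.5 = 28.695
  [2.5→3.5]: (19.58+16.10)/2 × 1 = 17.84
  [3.5→4.5]: (16.10+12.55)/2 × 1 = 14.325
  [4.5→5]: (12.55+10.98)/2 × 0.5 = 5.8825
  [5→5.25]: (10.98+10.25)/2 × 0.25 = 2.65375
  Sum = 78.73625 µg/mL·h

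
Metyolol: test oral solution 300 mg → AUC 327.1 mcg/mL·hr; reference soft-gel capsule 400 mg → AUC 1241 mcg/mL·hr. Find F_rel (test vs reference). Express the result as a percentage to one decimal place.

F_rel = (AUC_test/D_test) / (AUC_ref/D_ref)
      = (327.1/300) / (1241/400)
      = 1.09033 / 3.1025 = 0.3514 = 35.14%

F_rel = 35.1%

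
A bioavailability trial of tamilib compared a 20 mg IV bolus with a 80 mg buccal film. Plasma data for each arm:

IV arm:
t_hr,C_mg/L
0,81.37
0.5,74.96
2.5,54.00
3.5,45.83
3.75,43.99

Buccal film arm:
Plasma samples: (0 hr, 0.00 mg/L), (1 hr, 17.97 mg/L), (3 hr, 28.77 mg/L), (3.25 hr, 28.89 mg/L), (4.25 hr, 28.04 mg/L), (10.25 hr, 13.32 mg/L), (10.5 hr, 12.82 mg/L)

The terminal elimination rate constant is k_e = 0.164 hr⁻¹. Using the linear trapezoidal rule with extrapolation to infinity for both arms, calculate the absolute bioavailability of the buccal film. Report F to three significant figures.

F = 0.149

Trapezoidal AUC_0→3.75 (IV):
  [0→0.5]: (81.37+74.96)/2 × 0.5 = 39.0825
  [0.5→2.5]: (74.96+54.00)/2 × 2 = 128.96
  [2.5→3.5]: (54.00+45.83)/2 × 1 = 49.915
  [3.5→3.75]: (45.83+43.99)/2 × 0.25 = 11.2275
  Sum = 229.185 mg/L·hr
IV tail: 43.99/0.164 = 268.232; AUC_iv,0→∞ = 229.185 + 268.232 = 497.417 mg/L·hr
Trapezoidal AUC_0→10.5 (buccal film):
  [0→1]: (0.00+17.97)/2 × 1 = 8.985
  [1→3]: (17.97+28.77)/2 × 2 = 46.74
  [3→3.25]: (28.77+28.89)/2 × 0.25 = 7.2075
  [3.25→4.25]: (28.89+28.04)/2 × 1 = 28.465
  [4.25→10.25]: (28.04+13.32)/2 × 6 = 124.08
  [10.25→10.5]: (13.32+12.82)/2 × 0.25 = 3.2675
  Sum = 218.745 mg/L·hr
buccal film tail: 12.82/0.164 = 78.171; AUC_ev,0→∞ = 218.745 + 78.171 = 296.916 mg/L·hr
F = (AUC_ev/D_ev)/(AUC_iv/D_iv) = (296.916/80)/(497.417/20) = 3.71145/24.87085 = 0.1492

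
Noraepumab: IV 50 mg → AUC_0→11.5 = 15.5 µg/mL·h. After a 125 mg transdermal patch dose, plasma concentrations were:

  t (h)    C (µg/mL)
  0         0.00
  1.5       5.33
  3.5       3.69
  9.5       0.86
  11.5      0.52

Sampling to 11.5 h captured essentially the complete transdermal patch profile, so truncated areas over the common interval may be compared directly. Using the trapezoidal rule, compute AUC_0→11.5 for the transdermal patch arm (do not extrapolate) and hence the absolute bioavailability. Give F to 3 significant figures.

Trapezoidal AUC_0→11.5 (transdermal patch):
  [0→1.5]: (0.00+5.33)/2 × 1.5 = 3.9975
  [1.5→3.5]: (5.33+3.69)/2 × 2 = 9.02
  [3.5→9.5]: (3.69+0.86)/2 × 6 = 13.65
  [9.5→11.5]: (0.86+0.52)/2 × 2 = 1.38
  Sum = 28.0475 µg/mL·h
F = (AUC_ev/D_ev)/(AUC_iv/D_iv) = (28.0475/125)/(15.5/50) = 0.22438/0.31 = 0.7238

F = 0.724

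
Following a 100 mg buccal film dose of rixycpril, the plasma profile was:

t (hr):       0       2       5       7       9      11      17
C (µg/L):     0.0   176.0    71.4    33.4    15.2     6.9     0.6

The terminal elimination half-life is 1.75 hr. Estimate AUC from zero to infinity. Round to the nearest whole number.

AUC = 747 µg/L·hr

Trapezoidal AUC_0→17:
  [0→2]: (0.0+176.0)/2 × 2 = 176.0
  [2→5]: (176.0+71.4)/2 × 3 = 371.1
  [5→7]: (71.4+33.4)/2 × 2 = 104.8
  [7→9]: (33.4+15.2)/2 × 2 = 48.6
  [9→11]: (15.2+6.9)/2 × 2 = 22.1
  [11→17]: (6.9+0.6)/2 × 6 = 22.5
  Sum = 745.1 µg/L·hr
k_e = ln2 / t½ = 0.693147 / 1.75 = 0.3961 hr^-1
Extrapolated tail: C_last / k_e = 0.6 / 0.3961 = 1.515
AUC_0→∞ = 745.1 + 1.515 = 746.615 µg/L·hr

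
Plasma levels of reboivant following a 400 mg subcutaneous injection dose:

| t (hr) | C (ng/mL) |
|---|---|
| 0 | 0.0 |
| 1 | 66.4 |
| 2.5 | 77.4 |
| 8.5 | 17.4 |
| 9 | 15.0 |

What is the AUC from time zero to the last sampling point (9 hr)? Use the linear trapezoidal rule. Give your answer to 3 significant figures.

Trapezoidal AUC_0→9:
  [0→1]: (0.0+66.4)/2 × 1 = 33.2
  [1→2.5]: (66.4+77.4)/2 × 1.5 = 107.85
  [2.5→8.5]: (77.4+17.4)/2 × 6 = 284.4
  [8.5→9]: (17.4+15.0)/2 × 0.5 = 8.1
  Sum = 433.55 ng/mL·hr

AUC = 434 ng/mL·hr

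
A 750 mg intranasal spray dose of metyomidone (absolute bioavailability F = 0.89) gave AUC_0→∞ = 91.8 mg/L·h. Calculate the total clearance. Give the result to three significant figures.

CL = F × Dose / AUC_0→∞
   = 0.89 × 750 / 91.8 = 7.27124 L/h

CL = 7.27 L/h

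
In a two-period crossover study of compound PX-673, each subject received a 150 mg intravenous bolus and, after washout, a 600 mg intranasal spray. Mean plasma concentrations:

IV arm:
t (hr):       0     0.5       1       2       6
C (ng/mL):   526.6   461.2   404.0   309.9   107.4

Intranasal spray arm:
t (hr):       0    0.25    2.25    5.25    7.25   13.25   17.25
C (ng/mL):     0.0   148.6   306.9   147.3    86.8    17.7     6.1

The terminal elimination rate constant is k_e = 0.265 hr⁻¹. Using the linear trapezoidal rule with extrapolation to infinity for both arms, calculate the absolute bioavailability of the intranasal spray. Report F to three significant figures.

Trapezoidal AUC_0→6 (IV):
  [0→0.5]: (526.6+461.2)/2 × 0.5 = 246.95
  [0.5→1]: (461.2+404.0)/2 × 0.5 = 216.3
  [1→2]: (404.0+309.9)/2 × 1 = 356.95
  [2→6]: (309.9+107.4)/2 × 4 = 834.6
  Sum = 1654.8 ng/mL·hr
IV tail: 107.4/0.265 = 405.283; AUC_iv,0→∞ = 1654.8 + 405.283 = 2060.083 ng/mL·hr
Trapezoidal AUC_0→17.25 (intranasal spray):
  [0→0.25]: (0.0+148.6)/2 × 0.25 = 18.575
  [0.25→2.25]: (148.6+306.9)/2 × 2 = 455.5
  [2.25→5.25]: (306.9+147.3)/2 × 3 = 681.3
  [5.25→7.25]: (147.3+86.8)/2 × 2 = 234.1
  [7.25→13.25]: (86.8+17.7)/2 × 6 = 313.5
  [13.25→17.25]: (17.7+6.1)/2 × 4 = 47.6
  Sum = 1750.575 ng/mL·hr
intranasal spray tail: 6.1/0.265 = 23.019; AUC_ev,0→∞ = 1750.575 + 23.019 = 1773.594 ng/mL·hr
F = (AUC_ev/D_ev)/(AUC_iv/D_iv) = (1773.594/600)/(2060.083/150) = 2.95599/13.7339 = 0.2152

F = 0.215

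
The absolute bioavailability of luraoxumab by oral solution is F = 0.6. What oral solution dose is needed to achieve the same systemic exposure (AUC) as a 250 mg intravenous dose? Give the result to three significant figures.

For equal systemic exposure: F × D_ev = D_iv
D_ev = D_iv / F = 250 / 0.6 = 416.667 mg

D_oral = 417 mg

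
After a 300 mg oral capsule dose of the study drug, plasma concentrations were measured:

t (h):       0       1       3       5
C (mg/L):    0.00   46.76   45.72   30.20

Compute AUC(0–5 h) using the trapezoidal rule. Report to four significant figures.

Trapezoidal AUC_0→5:
  [0→1]: (0.00+46.76)/2 × 1 = 23.38
  [1→3]: (46.76+45.72)/2 × 2 = 92.48
  [3→5]: (45.72+30.20)/2 × 2 = 75.92
  Sum = 191.78 mg/L·h

AUC = 191.8 mg/L·h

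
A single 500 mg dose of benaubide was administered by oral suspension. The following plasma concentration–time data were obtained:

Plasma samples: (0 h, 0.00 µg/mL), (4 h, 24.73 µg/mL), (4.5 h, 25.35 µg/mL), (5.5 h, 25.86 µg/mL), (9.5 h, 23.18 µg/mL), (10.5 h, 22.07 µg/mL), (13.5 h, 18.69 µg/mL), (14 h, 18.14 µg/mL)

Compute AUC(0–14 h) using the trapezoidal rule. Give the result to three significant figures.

Trapezoidal AUC_0→14:
  [0→4]: (0.00+24.73)/2 × 4 = 49.46
  [4→4.5]: (24.73+25.35)/2 × 0.5 = 12.52
  [4.5→5.5]: (25.35+25.86)/2 × 1 = 25.605
  [5.5→9.5]: (25.86+23.18)/2 × 4 = 98.08
  [9.5→10.5]: (23.18+22.07)/2 × 1 = 22.625
  [10.5→13.5]: (22.07+18.69)/2 × 3 = 61.14
  [13.5→14]: (18.69+18.14)/2 × 0.5 = 9.2075
  Sum = 278.6375 µg/mL·h

AUC = 279 µg/mL·h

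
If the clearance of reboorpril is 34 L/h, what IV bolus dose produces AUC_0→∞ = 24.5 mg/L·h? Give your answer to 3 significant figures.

Dose_iv = CL × AUC_0→∞
     = 34 × 24.5 = 833 mg

Dose = 833 mg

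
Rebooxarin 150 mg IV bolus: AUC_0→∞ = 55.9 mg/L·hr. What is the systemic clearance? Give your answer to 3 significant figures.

CL = Dose_iv / AUC_0→∞
   = 150 / 55.9 = 2.68336 L/hr

CL = 2.68 L/hr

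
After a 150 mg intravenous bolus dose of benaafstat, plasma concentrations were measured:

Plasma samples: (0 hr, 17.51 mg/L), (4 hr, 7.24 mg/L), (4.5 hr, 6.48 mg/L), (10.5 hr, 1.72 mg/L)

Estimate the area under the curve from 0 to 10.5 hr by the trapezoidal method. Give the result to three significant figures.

AUC = 77.5 mg/L·hr

Trapezoidal AUC_0→10.5:
  [0→4]: (17.51+7.24)/2 × 4 = 49.5
  [4→4.5]: (7.24+6.48)/2 × 0.5 = 3.43
  [4.5→10.5]: (6.48+1.72)/2 × 6 = 24.6
  Sum = 77.53 mg/L·hr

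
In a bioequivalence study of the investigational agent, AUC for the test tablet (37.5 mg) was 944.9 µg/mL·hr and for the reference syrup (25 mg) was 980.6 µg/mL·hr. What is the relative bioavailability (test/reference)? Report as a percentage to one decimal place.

F_rel = 64.2%

F_rel = (AUC_test/D_test) / (AUC_ref/D_ref)
      = (944.9/37.5) / (980.6/25)
      = 25.1973 / 39.224 = 0.6424 = 64.24%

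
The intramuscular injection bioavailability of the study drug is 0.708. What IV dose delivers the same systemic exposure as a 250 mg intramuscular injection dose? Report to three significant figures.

D_iv = 177 mg

Systemic exposure from an extravascular dose = F × D_ev, so the equivalent IV dose is F × D_ev.
D_iv = F × D_ev = 0.708 × 250 = 177 mg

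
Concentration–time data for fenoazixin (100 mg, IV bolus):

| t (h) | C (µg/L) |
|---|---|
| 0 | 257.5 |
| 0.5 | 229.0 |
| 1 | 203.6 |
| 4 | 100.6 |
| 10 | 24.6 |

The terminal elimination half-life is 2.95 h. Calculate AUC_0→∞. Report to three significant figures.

AUC = 1170 µg/L·h

Trapezoidal AUC_0→10:
  [0→0.5]: (257.5+229.0)/2 × 0.5 = 121.625
  [0.5→1]: (229.0+203.6)/2 × 0.5 = 108.15
  [1→4]: (203.6+100.6)/2 × 3 = 456.3
  [4→10]: (100.6+24.6)/2 × 6 = 375.6
  Sum = 1061.675 µg/L·h
k_e = ln2 / t½ = 0.693147 / 2.95 = 0.2350 h^-1
Extrapolated tail: C_last / k_e = 24.6 / 0.235 = 104.681
AUC_0→∞ = 1061.675 + 104.681 = 1166.356 µg/L·h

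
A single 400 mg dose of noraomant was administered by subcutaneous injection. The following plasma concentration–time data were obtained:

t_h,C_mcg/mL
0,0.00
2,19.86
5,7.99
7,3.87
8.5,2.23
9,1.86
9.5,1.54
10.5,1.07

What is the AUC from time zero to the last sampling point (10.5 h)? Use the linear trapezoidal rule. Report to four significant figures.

AUC = 81.25 mcg/mL·h

Trapezoidal AUC_0→10.5:
  [0→2]: (0.00+19.86)/2 × 2 = 19.86
  [2→5]: (19.86+7.99)/2 × 3 = 41.775
  [5→7]: (7.99+3.87)/2 × 2 = 11.86
  [7→8.5]: (3.87+2.23)/2 × 1.5 = 4.575
  [8.5→9]: (2.23+1.86)/2 × 0.5 = 1.0225
  [9→9.5]: (1.86+1.54)/2 × 0.5 = 0.85
  [9.5→10.5]: (1.54+1.07)/2 × 1 = 1.305
  Sum = 81.2475 mcg/mL·h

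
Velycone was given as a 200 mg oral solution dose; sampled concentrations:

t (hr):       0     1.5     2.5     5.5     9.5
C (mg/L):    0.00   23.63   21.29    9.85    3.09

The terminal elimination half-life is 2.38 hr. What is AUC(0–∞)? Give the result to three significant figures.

Trapezoidal AUC_0→9.5:
  [0→1.5]: (0.00+23.63)/2 × 1.5 = 17.7225
  [1.5→2.5]: (23.63+21.29)/2 × 1 = 22.46
  [2.5→5.5]: (21.29+9.85)/2 × 3 = 46.71
  [5.5→9.5]: (9.85+3.09)/2 × 4 = 25.88
  Sum = 112.7725 mg/L·hr
k_e = ln2 / t½ = 0.693147 / 2.38 = 0.2912 hr^-1
Extrapolated tail: C_last / k_e = 3.09 / 0.2912 = 10.611
AUC_0→∞ = 112.7725 + 10.611 = 123.3835 mg/L·hr

AUC = 123 mg/L·hr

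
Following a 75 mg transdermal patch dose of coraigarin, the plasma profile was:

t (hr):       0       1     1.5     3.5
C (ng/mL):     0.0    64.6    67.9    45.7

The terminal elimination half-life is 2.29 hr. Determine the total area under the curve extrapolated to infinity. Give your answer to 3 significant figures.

AUC = 330 ng/mL·hr

Trapezoidal AUC_0→3.5:
  [0→1]: (0.0+64.6)/2 × 1 = 32.3
  [1→1.5]: (64.6+67.9)/2 × 0.5 = 33.125
  [1.5→3.5]: (67.9+45.7)/2 × 2 = 113.6
  Sum = 179.025 ng/mL·hr
k_e = ln2 / t½ = 0.693147 / 2.29 = 0.3027 hr^-1
Extrapolated tail: C_last / k_e = 45.7 / 0.3027 = 150.975
AUC_0→∞ = 179.025 + 150.975 = 330.0 ng/mL·hr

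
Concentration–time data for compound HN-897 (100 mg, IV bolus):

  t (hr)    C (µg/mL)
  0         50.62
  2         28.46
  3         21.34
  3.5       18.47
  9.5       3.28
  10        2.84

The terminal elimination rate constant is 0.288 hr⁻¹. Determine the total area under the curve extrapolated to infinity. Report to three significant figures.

Trapezoidal AUC_0→10:
  [0→2]: (50.62+28.46)/2 × 2 = 79.08
  [2→3]: (28.46+21.34)/2 × 1 = 24.9
  [3→3.5]: (21.34+18.47)/2 × 0.5 = 9.9525
  [3.5→9.5]: (18.47+3.28)/2 × 6 = 65.25
  [9.5→10]: (3.28+2.84)/2 × 0.5 = 1.53
  Sum = 180.7125 µg/mL·hr
Extrapolated tail: C_last / k_e = 2.84 / 0.288 = 9.861
AUC_0→∞ = 180.7125 + 9.861 = 190.5735 µg/mL·hr

AUC = 191 µg/mL·hr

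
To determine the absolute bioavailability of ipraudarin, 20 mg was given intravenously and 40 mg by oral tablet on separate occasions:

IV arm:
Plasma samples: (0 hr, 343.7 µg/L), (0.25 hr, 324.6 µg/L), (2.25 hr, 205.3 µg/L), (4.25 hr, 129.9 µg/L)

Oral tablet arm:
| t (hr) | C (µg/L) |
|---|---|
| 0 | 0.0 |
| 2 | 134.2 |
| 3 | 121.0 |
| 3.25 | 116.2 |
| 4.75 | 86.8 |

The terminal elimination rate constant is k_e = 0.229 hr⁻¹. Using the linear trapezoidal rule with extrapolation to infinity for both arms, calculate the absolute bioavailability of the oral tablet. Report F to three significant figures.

F = 0.271

Trapezoidal AUC_0→4.25 (IV):
  [0→0.25]: (343.7+324.6)/2 × 0.25 = 83.5375
  [0.25→2.25]: (324.6+205.3)/2 × 2 = 529.9
  [2.25→4.25]: (205.3+129.9)/2 × 2 = 335.2
  Sum = 948.6375 µg/L·hr
IV tail: 129.9/0.229 = 567.249; AUC_iv,0→∞ = 948.6375 + 567.249 = 1515.8865 µg/L·hr
Trapezoidal AUC_0→4.75 (oral tablet):
  [0→2]: (0.0+134.2)/2 × 2 = 134.2
  [2→3]: (134.2+121.0)/2 × 1 = 127.6
  [3→3.25]: (121.0+116.2)/2 × 0.25 = 29.65
  [3.25→4.75]: (116.2+86.8)/2 × 1.5 = 152.25
  Sum = 443.7 µg/L·hr
oral tablet tail: 86.8/0.229 = 379.039; AUC_ev,0→∞ = 443.7 + 379.039 = 822.739 µg/L·hr
F = (AUC_ev/D_ev)/(AUC_iv/D_iv) = (822.739/40)/(1515.8865/20) = 20.568475/75.794325 = 0.2714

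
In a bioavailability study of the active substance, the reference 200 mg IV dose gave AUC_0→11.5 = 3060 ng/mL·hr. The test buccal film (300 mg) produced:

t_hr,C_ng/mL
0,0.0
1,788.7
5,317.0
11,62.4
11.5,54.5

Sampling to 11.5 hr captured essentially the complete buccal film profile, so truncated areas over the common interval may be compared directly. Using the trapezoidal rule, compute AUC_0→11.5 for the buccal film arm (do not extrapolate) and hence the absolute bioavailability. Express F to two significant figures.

Trapezoidal AUC_0→11.5 (buccal film):
  [0→1]: (0.0+788.7)/2 × 1 = 394.35
  [1→5]: (788.7+317.0)/2 × 4 = 2211.4
  [5→11]: (317.0+62.4)/2 × 6 = 1138.2
  [11→11.5]: (62.4+54.5)/2 × 0.5 = 29.225
  Sum = 3773.175 ng/mL·hr
F = (AUC_ev/D_ev)/(AUC_iv/D_iv) = (3773.175/300)/(3060/200) = 12.57725/15.3 = 0.8220

F = 0.82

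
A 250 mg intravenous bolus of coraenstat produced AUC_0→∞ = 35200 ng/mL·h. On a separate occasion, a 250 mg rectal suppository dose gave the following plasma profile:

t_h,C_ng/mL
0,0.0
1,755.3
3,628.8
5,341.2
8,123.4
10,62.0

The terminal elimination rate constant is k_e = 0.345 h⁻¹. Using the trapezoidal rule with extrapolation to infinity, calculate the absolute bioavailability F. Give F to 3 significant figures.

F = 0.108

Trapezoidal AUC_0→10 (rectal suppository):
  [0→1]: (0.0+755.3)/2 × 1 = 377.65
  [1→3]: (755.3+628.8)/2 × 2 = 1384.1
  [3→5]: (628.8+341.2)/2 × 2 = 970.0
  [5→8]: (341.2+123.4)/2 × 3 = 696.9
  [8→10]: (123.4+62.0)/2 × 2 = 185.4
  Sum = 3614.05 ng/mL·h
Tail: C_last/k_e = 62.0/0.345 = 179.710
AUC_0→∞ (rectal suppository) = 3614.05 + 179.710 = 3793.76 ng/mL·h
F = (AUC_ev/D_ev)/(AUC_iv/D_iv) = (3793.76/250)/(35200/250) = 15.17504/140.8 = 0.1078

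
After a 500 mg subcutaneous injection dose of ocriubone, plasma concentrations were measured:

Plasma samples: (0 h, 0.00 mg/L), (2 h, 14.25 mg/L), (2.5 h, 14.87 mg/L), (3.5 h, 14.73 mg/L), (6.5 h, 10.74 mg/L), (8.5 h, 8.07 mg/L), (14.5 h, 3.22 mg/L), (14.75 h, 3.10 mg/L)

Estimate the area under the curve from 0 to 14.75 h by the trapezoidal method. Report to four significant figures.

Trapezoidal AUC_0→14.75:
  [0→2]: (0.00+14.25)/2 × 2 = 14.25
  [2→2.5]: (14.25+14.87)/2 × 0.5 = 7.28
  [2.5→3.5]: (14.87+14.73)/2 × 1 = 14.8
  [3.5→6.5]: (14.73+10.74)/2 × 3 = 38.205
  [6.5→8.5]: (10.74+8.07)/2 × 2 = 18.81
  [8.5→14.5]: (8.07+3.22)/2 × 6 = 33.87
  [14.5→14.75]: (3.22+3.10)/2 × 0.25 = 0.79
  Sum = 128.005 mg/L·h

AUC = 128.0 mg/L·h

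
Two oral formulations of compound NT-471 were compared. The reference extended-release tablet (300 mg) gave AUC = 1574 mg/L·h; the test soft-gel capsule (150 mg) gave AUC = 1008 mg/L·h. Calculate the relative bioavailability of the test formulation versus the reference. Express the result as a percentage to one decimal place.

F_rel = 128.1%

F_rel = (AUC_test/D_test) / (AUC_ref/D_ref)
      = (1008/150) / (1574/300)
      = 6.72 / 5.24667 = 1.2808 = 128.08%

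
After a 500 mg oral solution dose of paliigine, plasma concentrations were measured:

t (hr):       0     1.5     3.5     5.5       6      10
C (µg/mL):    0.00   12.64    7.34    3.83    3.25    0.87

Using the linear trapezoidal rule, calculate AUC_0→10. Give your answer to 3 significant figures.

AUC = 50.6 µg/mL·hr

Trapezoidal AUC_0→10:
  [0→1.5]: (0.00+12.64)/2 × 1.5 = 9.48
  [1.5→3.5]: (12.64+7.34)/2 × 2 = 19.98
  [3.5→5.5]: (7.34+3.83)/2 × 2 = 11.17
  [5.5→6]: (3.83+3.25)/2 × 0.5 = 1.77
  [6→10]: (3.25+0.87)/2 × 4 = 8.24
  Sum = 50.64 µg/mL·hr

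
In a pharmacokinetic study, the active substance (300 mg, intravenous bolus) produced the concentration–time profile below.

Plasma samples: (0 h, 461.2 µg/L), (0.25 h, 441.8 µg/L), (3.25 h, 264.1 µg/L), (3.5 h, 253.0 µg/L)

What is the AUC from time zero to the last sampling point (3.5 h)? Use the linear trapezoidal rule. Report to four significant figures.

AUC = 1236 µg/L·h

Trapezoidal AUC_0→3.5:
  [0→0.25]: (461.2+441.8)/2 × 0.25 = 112.875
  [0.25→3.25]: (441.8+264.1)/2 × 3 = 1058.85
  [3.25→3.5]: (264.1+253.0)/2 × 0.25 = 64.6375
  Sum = 1236.3625 µg/L·h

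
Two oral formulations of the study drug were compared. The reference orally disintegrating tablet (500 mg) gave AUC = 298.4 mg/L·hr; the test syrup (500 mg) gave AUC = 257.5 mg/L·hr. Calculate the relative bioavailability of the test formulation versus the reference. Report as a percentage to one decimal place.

F_rel = 86.3%

F_rel = (AUC_test/D_test) / (AUC_ref/D_ref)
      = (257.5/500) / (298.4/500)
      = 0.515 / 0.5968 = 0.8629 = 86.29%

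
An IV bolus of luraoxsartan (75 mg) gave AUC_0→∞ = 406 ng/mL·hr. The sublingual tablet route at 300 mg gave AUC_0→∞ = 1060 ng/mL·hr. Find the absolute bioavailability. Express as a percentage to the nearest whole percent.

F = (AUC_ev / D_ev) / (AUC_iv / D_iv)
  = (1060/300) / (406/75)
  = 3.53333 / 5.41333 = 0.6527
  = 65.27%

F = 65%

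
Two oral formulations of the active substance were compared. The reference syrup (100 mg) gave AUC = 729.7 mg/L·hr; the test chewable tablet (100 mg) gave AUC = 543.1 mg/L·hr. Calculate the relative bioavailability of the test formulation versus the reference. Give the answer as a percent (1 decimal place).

F_rel = (AUC_test/D_test) / (AUC_ref/D_ref)
      = (543.1/100) / (729.7/100)
      = 5.431 / 7.297 = 0.7443 = 74.43%

F_rel = 74.4%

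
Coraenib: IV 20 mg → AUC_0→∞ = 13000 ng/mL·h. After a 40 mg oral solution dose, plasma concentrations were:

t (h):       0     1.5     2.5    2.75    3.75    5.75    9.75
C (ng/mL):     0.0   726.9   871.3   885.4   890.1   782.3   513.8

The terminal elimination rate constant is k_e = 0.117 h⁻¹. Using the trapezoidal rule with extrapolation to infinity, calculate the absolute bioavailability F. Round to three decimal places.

Trapezoidal AUC_0→9.75 (oral solution):
  [0→1.5]: (0.0+726.9)/2 × 1.5 = 545.175
  [1.5→2.5]: (726.9+871.3)/2 × 1 = 799.1
  [2.5→2.75]: (871.3+885.4)/2 × 0.25 = 219.5875
  [2.75→3.75]: (885.4+890.1)/2 × 1 = 887.75
  [3.75→5.75]: (890.1+782.3)/2 × 2 = 1672.4
  [5.75→9.75]: (782.3+513.8)/2 × 4 = 2592.2
  Sum = 6716.2125 ng/mL·h
Tail: C_last/k_e = 513.8/0.117 = 4391.453
AUC_0→∞ (oral solution) = 6716.2125 + 4391.453 = 11107.6655 ng/mL·h
F = (AUC_ev/D_ev)/(AUC_iv/D_iv) = (11107.6655/40)/(13000/20) = 277.692/650 = 0.4272

F = 0.427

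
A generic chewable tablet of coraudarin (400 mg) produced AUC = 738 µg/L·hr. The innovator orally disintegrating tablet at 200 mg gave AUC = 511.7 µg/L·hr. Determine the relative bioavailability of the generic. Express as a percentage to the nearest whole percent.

F_rel = 72%

F_rel = (AUC_test/D_test) / (AUC_ref/D_ref)
      = (738/400) / (511.7/200)
      = 1.845 / 2.5585 = 0.7211 = 72.11%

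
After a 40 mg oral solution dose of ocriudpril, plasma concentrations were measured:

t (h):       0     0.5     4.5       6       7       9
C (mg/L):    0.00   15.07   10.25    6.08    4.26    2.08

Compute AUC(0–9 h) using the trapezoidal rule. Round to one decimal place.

AUC = 78.2 mg/L·h

Trapezoidal AUC_0→9:
  [0→0.5]: (0.00+15.07)/2 × 0.5 = 3.7675
  [0.5→4.5]: (15.07+10.25)/2 × 4 = 50.64
  [4.5→6]: (10.25+6.08)/2 × 1.5 = 12.2475
  [6→7]: (6.08+4.26)/2 × 1 = 5.17
  [7→9]: (4.26+2.08)/2 × 2 = 6.34
  Sum = 78.165 mg/L·h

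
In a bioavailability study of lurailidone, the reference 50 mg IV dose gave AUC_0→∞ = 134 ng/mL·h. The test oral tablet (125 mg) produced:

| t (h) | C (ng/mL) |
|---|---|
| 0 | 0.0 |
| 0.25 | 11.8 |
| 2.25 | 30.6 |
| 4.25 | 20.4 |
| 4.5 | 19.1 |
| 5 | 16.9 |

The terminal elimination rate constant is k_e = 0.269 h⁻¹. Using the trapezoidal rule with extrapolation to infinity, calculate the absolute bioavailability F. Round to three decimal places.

Trapezoidal AUC_0→5 (oral tablet):
  [0→0.25]: (0.0+11.8)/2 × 0.25 = 1.475
  [0.25→2.25]: (11.8+30.6)/2 × 2 = 42.4
  [2.25→4.25]: (30.6+20.4)/2 × 2 = 51.0
  [4.25→4.5]: (20.4+19.1)/2 × 0.25 = 4.9375
  [4.5→5]: (19.1+16.9)/2 × 0.5 = 9.0
  Sum = 108.8125 ng/mL·h
Tail: C_last/k_e = 16.9/0.269 = 62.825
AUC_0→∞ (oral tablet) = 108.8125 + 62.825 = 171.6375 ng/mL·h
F = (AUC_ev/D_ev)/(AUC_iv/D_iv) = (171.6375/125)/(134/50) = 1.3731/2.68 = 0.5124

F = 0.512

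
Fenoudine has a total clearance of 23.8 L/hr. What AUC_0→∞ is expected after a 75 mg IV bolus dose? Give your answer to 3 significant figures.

AUC_0→∞ = Dose_iv / CL
        = 75 / 23.8 = 3.15126 mg/L·hr

AUC = 3.15 mg/L·hr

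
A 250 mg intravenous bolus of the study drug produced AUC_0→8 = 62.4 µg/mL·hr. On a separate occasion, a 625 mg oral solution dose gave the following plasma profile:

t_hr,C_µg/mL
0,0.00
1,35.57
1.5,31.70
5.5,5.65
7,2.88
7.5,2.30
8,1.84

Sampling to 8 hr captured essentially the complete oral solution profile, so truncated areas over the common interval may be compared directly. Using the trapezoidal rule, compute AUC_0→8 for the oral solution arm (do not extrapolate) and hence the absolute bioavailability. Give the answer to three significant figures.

F = 0.757

Trapezoidal AUC_0→8 (oral solution):
  [0→1]: (0.00+35.57)/2 × 1 = 17.785
  [1→1.5]: (35.57+31.70)/2 × 0.5 = 16.8175
  [1.5→5.5]: (31.70+5.65)/2 × 4 = 74.7
  [5.5→7]: (5.65+2.88)/2 × 1.5 = 6.3975
  [7→7.5]: (2.88+2.30)/2 × 0.5 = 1.295
  [7.5→8]: (2.30+1.84)/2 × 0.5 = 1.035
  Sum = 118.03 µg/mL·hr
F = (AUC_ev/D_ev)/(AUC_iv/D_iv) = (118.03/625)/(62.4/250) = 0.188848/0.2496 = 0.7566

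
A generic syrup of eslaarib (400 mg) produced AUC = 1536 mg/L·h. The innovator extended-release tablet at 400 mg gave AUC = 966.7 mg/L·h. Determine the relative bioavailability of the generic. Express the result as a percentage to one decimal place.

F_rel = 158.9%

F_rel = (AUC_test/D_test) / (AUC_ref/D_ref)
      = (1536/400) / (966.7/400)
      = 3.84 / 2.41675 = 1.5889 = 158.89%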